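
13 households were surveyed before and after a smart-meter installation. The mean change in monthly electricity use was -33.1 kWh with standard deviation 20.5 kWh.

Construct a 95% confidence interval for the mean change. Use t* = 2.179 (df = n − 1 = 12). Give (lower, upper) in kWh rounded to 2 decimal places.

(-45.49, -20.71)

Paired design: SE = s_d/√n = 20.5/√13 = 5.6857.
t* = 2.179; margin of error = 2.179 × 5.6857 = 12.3891.
-33.1 ± 12.3891 → (-45.49, -20.71).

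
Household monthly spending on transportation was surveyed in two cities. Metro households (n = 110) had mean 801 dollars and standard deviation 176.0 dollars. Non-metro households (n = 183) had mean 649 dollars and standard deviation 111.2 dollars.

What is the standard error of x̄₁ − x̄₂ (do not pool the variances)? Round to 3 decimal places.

18.686

Per-group SEs: s₁/√n₁ = 176.0/√110 = 16.7809, s₂/√n₂ = 111.2/√183 = 8.2201.
Unpooled SE of the difference: √(281.59860481 + 67.57004401) = 18.6861.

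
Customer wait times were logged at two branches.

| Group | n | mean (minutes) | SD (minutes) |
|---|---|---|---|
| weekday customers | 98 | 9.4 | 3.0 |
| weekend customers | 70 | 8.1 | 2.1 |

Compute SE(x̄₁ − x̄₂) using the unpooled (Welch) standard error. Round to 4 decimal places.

Per-group SEs: s₁/√n₁ = 3.0/√98 = 0.3030, s₂/√n₂ = 2.1/√70 = 0.2510.
Unpooled SE of the difference: √(0.091809 + 0.063001) = 0.3935.

0.3935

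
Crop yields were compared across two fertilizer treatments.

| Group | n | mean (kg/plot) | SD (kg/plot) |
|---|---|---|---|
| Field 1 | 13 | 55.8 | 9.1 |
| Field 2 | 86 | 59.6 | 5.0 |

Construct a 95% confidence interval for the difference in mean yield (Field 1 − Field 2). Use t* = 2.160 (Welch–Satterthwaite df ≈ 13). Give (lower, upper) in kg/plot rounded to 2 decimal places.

Per-group SEs: s₁/√n₁ = 9.1/√13 = 2.5239, s₂/√n₂ = 5.0/√86 = 0.5392.
Unpooled SE of the difference: √(6.37007121 + 0.29073664) = 2.5809.
Margin of error = t* · SE = 2.160 × 2.5809 = 5.5747.
x̄₁ − x̄₂ = 55.8 − 59.6 = -3.8000.
CI: -3.8000 ± 5.5747 = (-9.37, 1.77).

(-9.37, 1.77)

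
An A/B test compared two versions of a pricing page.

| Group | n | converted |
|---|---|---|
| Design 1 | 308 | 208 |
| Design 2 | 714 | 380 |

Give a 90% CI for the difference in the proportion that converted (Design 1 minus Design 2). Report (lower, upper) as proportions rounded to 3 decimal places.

First, p̂₁ = 208/308 = 0.6753; p̂₂ = 380/714 = 0.5322.
The two standard errors are √(0.6753×0.3247/308) = 0.02668 and √(0.5322×0.4678/714) = 0.01867.
Because the samples are independent, SE_diff = √(0.02668² + 0.01867²) = 0.03256.
Using z* = 1.645 for 90%, ME = 1.645 × 0.03256 = 0.05356.
p̂₁ − p̂₂ = 0.1431; interval 0.1431 ± 0.05356 gives (0.090, 0.197).

(0.090, 0.197)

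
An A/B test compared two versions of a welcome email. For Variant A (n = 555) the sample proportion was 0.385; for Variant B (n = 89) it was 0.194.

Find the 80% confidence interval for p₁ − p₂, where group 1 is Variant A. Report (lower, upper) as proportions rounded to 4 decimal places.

Each SE is √(p̂(1−p̂)/n): √(0.3850·0.6150/555) = 0.02065 and √(0.1940·0.8060/89) = 0.04192.
SE(p̂₁ − p̂₂) = √(SE₁² + SE₂²) = √(0.0004264225 + 0.0017572864) = 0.04673, since the two samples are independent.
At 80% confidence z* = 1.282; margin = 1.282 × 0.04673 = 0.05991.
The difference is 0.3850 − 0.1940 = 0.1910, so the interval is 0.1910 ± 0.05991 = (0.1311, 0.2509).

(0.1311, 0.2509)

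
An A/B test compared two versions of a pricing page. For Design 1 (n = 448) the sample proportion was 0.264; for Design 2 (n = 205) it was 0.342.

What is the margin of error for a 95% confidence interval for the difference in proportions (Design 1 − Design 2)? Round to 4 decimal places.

Each SE is √(p̂(1−p̂)/n): √(0.2640·0.7360/448) = 0.02083 and √(0.3420·0.6580/205) = 0.03313.
SE(p̂₁ − p̂₂) = √(SE₁² + SE₂²) = √(0.0004338889 + 0.0010975969) = 0.03913, since the two samples are independent.
At 95% confidence z* = 1.960; margin = 1.960 × 0.03913 = 0.07669.

0.0767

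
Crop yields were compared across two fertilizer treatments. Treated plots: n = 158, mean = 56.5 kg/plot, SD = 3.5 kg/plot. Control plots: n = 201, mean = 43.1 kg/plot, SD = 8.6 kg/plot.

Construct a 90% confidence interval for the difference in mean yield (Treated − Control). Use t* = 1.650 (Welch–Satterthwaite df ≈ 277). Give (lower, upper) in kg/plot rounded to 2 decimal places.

Standard errors of each mean: 3.5/√158 = 0.2784 and 8.6/√201 = 0.6066.
SE(x̄₁ − x̄₂) = √(0.2784² + 0.6066²) = 0.6674 for independent samples with unequal variances.
With t* = 1.650, the margin is 1.650 × 0.6674 = 1.1012.
x̄₁ − x̄₂ = 56.5 − 43.1 = 13.4000; the interval is 13.4000 ± 1.1012 = (12.30, 14.50).

(12.30, 14.50)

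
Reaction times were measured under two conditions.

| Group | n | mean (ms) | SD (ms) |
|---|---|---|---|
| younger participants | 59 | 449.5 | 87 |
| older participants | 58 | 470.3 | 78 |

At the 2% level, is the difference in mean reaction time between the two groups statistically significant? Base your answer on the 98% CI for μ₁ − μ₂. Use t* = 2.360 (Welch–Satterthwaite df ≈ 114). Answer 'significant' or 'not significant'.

not significant

SE₁ = s₁/√n₁ = 87/√59 = 11.3264; SE₂ = 78/√58 = 10.2419.
Independent samples, unequal variances: SE_diff = √(SE₁² + SE₂²) = √(128.28733696 + 104.89651561) = 15.2704.
t* = 2.360, so margin of error = 2.360 × 15.2704 = 36.0381.
Difference in means = 449.5 − 470.3 = -20.8000.
-20.8000 ± 36.0381 → (-56.8381, 15.2381).
The interval (-56.8381, 15.2381) contains 0, so the difference is not significant.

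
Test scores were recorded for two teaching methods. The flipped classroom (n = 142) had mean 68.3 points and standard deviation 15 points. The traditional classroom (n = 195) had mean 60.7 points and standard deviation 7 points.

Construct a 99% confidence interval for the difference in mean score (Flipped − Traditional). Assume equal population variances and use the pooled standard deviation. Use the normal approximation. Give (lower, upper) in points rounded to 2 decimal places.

Pooled variance s_p² = [141·15² + 194·7²] / (142+195−2) = 123.0776, so s_p = 11.0940.
SE_diff = s_p·√(1/n₁ + 1/n₂) = 11.0940·√(1/142 + 1/195) = 1.2239.
z* = 2.576; margin = 2.576 × 1.2239 = 3.1528.
Difference = 68.3 − 60.7 = 7.6000.
7.6000 ± 3.1528 → (4.45, 10.75).

(4.45, 10.75)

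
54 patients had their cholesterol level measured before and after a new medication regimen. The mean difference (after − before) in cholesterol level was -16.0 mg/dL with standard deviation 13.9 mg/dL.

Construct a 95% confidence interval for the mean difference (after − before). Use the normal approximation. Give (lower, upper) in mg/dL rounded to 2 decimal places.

This is a matched-pairs design, so SE = s_d/√n = 13.9/√54 = 1.8916.
Margin = 1.960 × 1.8916 = 3.7075; the interval is -16.0 ± 3.7075 = (-19.71, -12.29).

(-19.71, -12.29)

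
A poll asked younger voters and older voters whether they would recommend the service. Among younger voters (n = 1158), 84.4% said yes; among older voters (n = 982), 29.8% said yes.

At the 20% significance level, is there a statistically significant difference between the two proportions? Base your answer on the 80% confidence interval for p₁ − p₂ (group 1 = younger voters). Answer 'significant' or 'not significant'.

significant

SE₁ = √(p̂₁(1−p̂₁)/n₁) = √(0.8440·0.1560/1158) = 0.01066; SE₂ = √(0.2980·0.7020/982) = 0.01460.
Independent samples: SE of the difference = √(SE₁² + SE₂²) = √(0.0001136356 + 0.00021316) = 0.01808.
z* for 80% confidence is 1.282, so the margin of error is 1.282 × 0.01808 = 0.02318.
Point estimate p̂₁ − p̂₂ = 0.8440 − 0.2980 = 0.5460.
0.5460 ± 0.02318 → (0.52282, 0.56918).
The interval (0.52282, 0.56918) does not contain 0, so the difference is significant.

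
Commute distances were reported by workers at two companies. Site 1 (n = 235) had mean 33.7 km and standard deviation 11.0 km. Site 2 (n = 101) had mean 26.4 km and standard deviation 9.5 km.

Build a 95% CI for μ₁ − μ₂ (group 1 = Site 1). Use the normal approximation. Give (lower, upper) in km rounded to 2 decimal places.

(4.97, 9.63)

SE₁ = s₁/√n₁ = 11.0/√235 = 0.7176; SE₂ = 9.5/√101 = 0.9453.
Independent samples, unequal variances: SE_diff = √(SE₁² + SE₂²) = √(0.51494976 + 0.89359209) = 1.1868.
z* = 1.960, so margin of error = 1.960 × 1.1868 = 2.3261.
Difference in means = 33.7 − 26.4 = 7.3000.
7.3000 ± 2.3261 → (4.97, 9.63).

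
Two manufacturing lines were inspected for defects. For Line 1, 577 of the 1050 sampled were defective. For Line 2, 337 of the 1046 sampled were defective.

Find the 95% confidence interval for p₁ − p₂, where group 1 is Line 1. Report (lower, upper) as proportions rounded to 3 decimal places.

p̂₁ = 577/1050 = 0.5495 and p̂₂ = 337/1046 = 0.3222.
SE₁ = √(p̂₁(1−p̂₁)/n₁) = √(0.5495·0.4505/1050) = 0.01535; SE₂ = √(0.3222·0.6778/1046) = 0.01445.
Independent samples: SE of the difference = √(SE₁² + SE₂²) = √(0.0002356225 + 0.0002088025) = 0.02108.
z* for 95% confidence is 1.960, so the margin of error is 1.960 × 0.02108 = 0.04132.
Point estimate p̂₁ − p̂₂ = 0.5495 − 0.3222 = 0.2273.
0.2273 ± 0.04132 → (0.186, 0.269).

(0.186, 0.269)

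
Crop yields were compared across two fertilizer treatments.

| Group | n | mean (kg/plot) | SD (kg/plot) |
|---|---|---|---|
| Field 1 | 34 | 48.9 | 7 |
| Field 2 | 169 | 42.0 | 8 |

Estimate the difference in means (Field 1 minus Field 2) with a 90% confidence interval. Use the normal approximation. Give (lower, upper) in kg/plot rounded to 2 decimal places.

(4.68, 9.12)

SE₁ = s₁/√n₁ = 7/√34 = 1.2005; SE₂ = 8/√169 = 0.6154.
Independent samples, unequal variances: SE_diff = √(SE₁² + SE₂²) = √(1.44120025 + 0.37871716) = 1.3490.
z* = 1.645, so margin of error = 1.645 × 1.3490 = 2.2191.
Difference in means = 48.9 − 42.0 = 6.9000.
6.9000 ± 2.2191 → (4.68, 9.12).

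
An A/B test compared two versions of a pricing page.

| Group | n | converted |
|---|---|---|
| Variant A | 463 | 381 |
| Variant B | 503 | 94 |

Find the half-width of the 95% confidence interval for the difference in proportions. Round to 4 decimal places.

p̂₁ = 381/463 = 0.8229 and p̂₂ = 94/503 = 0.1869.
SE₁ = √(p̂₁(1−p̂₁)/n₁) = √(0.8229·0.1771/463) = 0.01774; SE₂ = √(0.1869·0.8131/503) = 0.01738.
Independent samples: SE of the difference = √(SE₁² + SE₂²) = √(0.0003147076 + 0.0003020644) = 0.02483.
z* for 95% confidence is 1.960, so the margin of error is 1.960 × 0.02483 = 0.04867.

0.0487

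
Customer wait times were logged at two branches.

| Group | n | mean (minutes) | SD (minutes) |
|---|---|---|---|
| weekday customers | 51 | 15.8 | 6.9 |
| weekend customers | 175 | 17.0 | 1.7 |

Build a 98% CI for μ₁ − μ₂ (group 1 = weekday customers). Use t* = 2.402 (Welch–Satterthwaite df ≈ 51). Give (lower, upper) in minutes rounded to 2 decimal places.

(-3.54, 1.14)

SE₁ = s₁/√n₁ = 6.9/√51 = 0.9662; SE₂ = 1.7/√175 = 0.1285.
Independent samples, unequal variances: SE_diff = √(SE₁² + SE₂²) = √(0.93354244 + 0.01651225) = 0.9747.
t* = 2.402, so margin of error = 2.402 × 0.9747 = 2.3412.
Difference in means = 15.8 − 17.0 = -1.2000.
-1.2000 ± 2.3412 → (-3.54, 1.14).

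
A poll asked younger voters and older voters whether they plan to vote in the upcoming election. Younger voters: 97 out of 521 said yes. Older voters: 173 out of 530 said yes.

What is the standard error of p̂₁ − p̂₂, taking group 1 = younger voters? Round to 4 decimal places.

0.0266

First, p̂₁ = 97/521 = 0.1862; p̂₂ = 173/530 = 0.3264.
The two standard errors are √(0.1862×0.8138/521) = 0.01705 and √(0.3264×0.6736/530) = 0.02037.
Because the samples are independent, SE_diff = √(0.01705² + 0.02037²) = 0.02656.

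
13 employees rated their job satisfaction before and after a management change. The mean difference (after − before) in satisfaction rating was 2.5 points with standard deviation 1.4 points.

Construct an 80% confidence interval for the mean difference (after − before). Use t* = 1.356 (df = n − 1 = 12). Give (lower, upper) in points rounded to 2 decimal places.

This is a matched-pairs design, so SE = s_d/√n = 1.4/√13 = 0.3883.
Margin = 1.356 × 0.3883 = 0.5265; the interval is 2.5 ± 0.5265 = (1.97, 3.03).

(1.97, 3.03)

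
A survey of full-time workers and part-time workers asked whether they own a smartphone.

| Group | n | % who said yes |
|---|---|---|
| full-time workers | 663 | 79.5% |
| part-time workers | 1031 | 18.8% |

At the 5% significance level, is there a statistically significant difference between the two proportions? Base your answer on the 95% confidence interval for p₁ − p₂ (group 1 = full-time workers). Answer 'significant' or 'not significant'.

significant

The two standard errors are √(0.7950×0.2050/663) = 0.01568 and √(0.1880×0.8120/1031) = 0.01217.
Because the samples are independent, SE_diff = √(0.01568² + 0.01217²) = 0.01985.
Using z* = 1.960 for 95%, ME = 1.960 × 0.01985 = 0.03891.
p̂₁ − p̂₂ = 0.6070; interval 0.6070 ± 0.03891 gives (0.56809, 0.64591).
The interval (0.56809, 0.64591) does not contain 0, so the difference is significant.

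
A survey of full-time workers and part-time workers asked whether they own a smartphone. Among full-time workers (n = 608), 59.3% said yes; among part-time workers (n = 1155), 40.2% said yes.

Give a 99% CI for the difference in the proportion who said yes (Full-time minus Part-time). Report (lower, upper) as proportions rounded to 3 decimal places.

Each SE is √(p̂(1−p̂)/n): √(0.5930·0.4070/608) = 0.01992 and √(0.4020·0.5980/1155) = 0.01443.
SE(p̂₁ − p̂₂) = √(SE₁² + SE₂²) = √(0.0003968064 + 0.0002082249) = 0.02460, since the two samples are independent.
At 99% confidence z* = 2.576; margin = 2.576 × 0.02460 = 0.06337.
The difference is 0.5930 − 0.4020 = 0.1910, so the interval is 0.1910 ± 0.06337 = (0.128, 0.254).

(0.128, 0.254)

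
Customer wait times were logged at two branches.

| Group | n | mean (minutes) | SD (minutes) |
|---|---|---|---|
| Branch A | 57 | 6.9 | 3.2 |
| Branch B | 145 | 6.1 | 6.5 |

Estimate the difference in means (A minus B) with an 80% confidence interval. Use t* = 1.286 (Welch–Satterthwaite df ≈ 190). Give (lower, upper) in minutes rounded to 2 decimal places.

Standard errors of each mean: 3.2/√57 = 0.4239 and 6.5/√145 = 0.5398.
SE(x̄₁ − x̄₂) = √(0.4239² + 0.5398²) = 0.6863 for independent samples with unequal variances.
With t* = 1.286, the margin is 1.286 × 0.6863 = 0.8826.
x̄₁ − x̄₂ = 6.9 − 6.1 = 0.8000; the interval is 0.8000 ± 0.8826 = (-0.08, 1.68).

(-0.08, 1.68)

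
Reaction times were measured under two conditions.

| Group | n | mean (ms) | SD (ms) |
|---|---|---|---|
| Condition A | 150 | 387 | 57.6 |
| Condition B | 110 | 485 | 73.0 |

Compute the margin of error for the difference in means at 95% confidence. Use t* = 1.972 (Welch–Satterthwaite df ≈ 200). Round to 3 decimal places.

SE₁ = s₁/√n₁ = 57.6/√150 = 4.7030; SE₂ = 73.0/√110 = 6.9603.
Independent samples, unequal variances: SE_diff = √(SE₁² + SE₂²) = √(22.118209 + 48.44577609) = 8.4002.
t* = 1.972, so margin of error = 1.972 × 8.4002 = 16.5652.

16.565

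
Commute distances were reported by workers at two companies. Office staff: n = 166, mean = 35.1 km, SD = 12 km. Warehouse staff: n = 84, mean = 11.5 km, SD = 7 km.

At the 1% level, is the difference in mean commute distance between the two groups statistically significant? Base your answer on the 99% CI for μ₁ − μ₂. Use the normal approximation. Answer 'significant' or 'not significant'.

Standard errors of each mean: 12/√166 = 0.9314 and 7/√84 = 0.7638.
SE(x̄₁ − x̄₂) = √(0.9314² + 0.7638²) = 1.2045 for independent samples with unequal variances.
With z* = 2.576, the margin is 2.576 × 1.2045 = 3.1028.
x̄₁ − x̄₂ = 35.1 − 11.5 = 23.6000; the interval is 23.6000 ± 3.1028 = (20.4972, 26.7028).
The interval (20.4972, 26.7028) does not contain 0, so the difference is significant.

significant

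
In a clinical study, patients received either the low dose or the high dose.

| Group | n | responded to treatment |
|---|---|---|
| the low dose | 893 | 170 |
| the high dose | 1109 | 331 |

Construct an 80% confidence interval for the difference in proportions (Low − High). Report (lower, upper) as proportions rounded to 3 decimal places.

(-0.132, -0.084)

First, p̂₁ = 170/893 = 0.1904; p̂₂ = 331/1109 = 0.2985.
The two standard errors are √(0.1904×0.8096/893) = 0.01314 and √(0.2985×0.7015/1109) = 0.01374.
Because the samples are independent, SE_diff = √(0.01314² + 0.01374²) = 0.01901.
Using z* = 1.282 for 80%, ME = 1.282 × 0.01901 = 0.02437.
p̂₁ − p̂₂ = -0.1081; interval -0.1081 ± 0.02437 gives (-0.132, -0.084).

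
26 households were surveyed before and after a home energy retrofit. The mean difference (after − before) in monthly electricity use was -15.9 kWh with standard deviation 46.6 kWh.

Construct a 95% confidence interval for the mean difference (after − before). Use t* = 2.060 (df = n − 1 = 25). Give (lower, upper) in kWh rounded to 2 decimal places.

Paired design: SE = s_d/√n = 46.6/√26 = 9.1390.
t* = 2.060; margin of error = 2.060 × 9.1390 = 18.8263.
-15.9 ± 18.8263 → (-34.73, 2.93).

(-34.73, 2.93)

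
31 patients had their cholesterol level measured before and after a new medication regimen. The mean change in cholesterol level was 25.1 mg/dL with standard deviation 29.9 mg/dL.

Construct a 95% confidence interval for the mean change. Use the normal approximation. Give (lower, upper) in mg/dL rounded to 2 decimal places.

(14.57, 35.63)

Paired design: SE = s_d/√n = 29.9/√31 = 5.3702.
z* = 1.960; margin of error = 1.960 × 5.3702 = 10.5256.
25.1 ± 10.5256 → (14.57, 35.63).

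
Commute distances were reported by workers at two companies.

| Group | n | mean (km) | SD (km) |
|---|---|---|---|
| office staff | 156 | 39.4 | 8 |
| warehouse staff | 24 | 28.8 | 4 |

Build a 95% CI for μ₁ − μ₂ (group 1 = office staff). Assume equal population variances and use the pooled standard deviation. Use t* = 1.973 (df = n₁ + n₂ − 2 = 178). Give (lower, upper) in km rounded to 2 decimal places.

Pooled variance s_p² = [155·8² + 23·4²] / (156+24−2) = 57.7978, so s_p = 7.6025.
SE_diff = s_p·√(1/n₁ + 1/n₂) = 7.6025·√(1/156 + 1/24) = 1.6670.
t* = 1.973; margin = 1.973 × 1.6670 = 3.2890.
Difference = 39.4 − 28.8 = 10.6000.
10.6000 ± 3.2890 → (7.31, 13.89).

(7.31, 13.89)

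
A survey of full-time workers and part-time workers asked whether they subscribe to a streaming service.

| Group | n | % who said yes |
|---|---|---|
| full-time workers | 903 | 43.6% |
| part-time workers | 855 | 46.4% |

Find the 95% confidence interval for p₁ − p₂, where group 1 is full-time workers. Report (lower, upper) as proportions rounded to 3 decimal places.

The two standard errors are √(0.4360×0.5640/903) = 0.01650 and √(0.4640×0.5360/855) = 0.01706.
Because the samples are independent, SE_diff = √(0.01650² + 0.01706²) = 0.02373.
Using z* = 1.960 for 95%, ME = 1.960 × 0.02373 = 0.04651.
p̂₁ − p̂₂ = -0.0280; interval -0.0280 ± 0.04651 gives (-0.075, 0.019).

(-0.075, 0.019)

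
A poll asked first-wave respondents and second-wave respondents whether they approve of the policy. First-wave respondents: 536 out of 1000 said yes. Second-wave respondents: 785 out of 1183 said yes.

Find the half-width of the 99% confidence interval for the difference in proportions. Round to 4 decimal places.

0.0539

First, p̂₁ = 536/1000 = 0.5360; p̂₂ = 785/1183 = 0.6636.
The two standard errors are √(0.5360×0.4640/1000) = 0.01577 and √(0.6636×0.3364/1183) = 0.01374.
Because the samples are independent, SE_diff = √(0.01577² + 0.01374²) = 0.02092.
Using z* = 2.576 for 99%, ME = 2.576 × 0.02092 = 0.05389.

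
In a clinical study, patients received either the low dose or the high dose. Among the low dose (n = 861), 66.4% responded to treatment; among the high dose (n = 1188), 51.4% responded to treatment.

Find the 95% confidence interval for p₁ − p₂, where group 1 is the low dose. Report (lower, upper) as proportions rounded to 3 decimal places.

(0.108, 0.192)

SE₁ = √(p̂₁(1−p̂₁)/n₁) = √(0.6640·0.3360/861) = 0.01610; SE₂ = √(0.5140·0.4860/1188) = 0.01450.
Independent samples: SE of the difference = √(SE₁² + SE₂²) = √(0.00025921 + 0.00021025) = 0.02167.
z* for 95% confidence is 1.960, so the margin of error is 1.960 × 0.02167 = 0.04247.
Point estimate p̂₁ − p̂₂ = 0.6640 − 0.5140 = 0.1500.
0.1500 ± 0.04247 → (0.108, 0.192).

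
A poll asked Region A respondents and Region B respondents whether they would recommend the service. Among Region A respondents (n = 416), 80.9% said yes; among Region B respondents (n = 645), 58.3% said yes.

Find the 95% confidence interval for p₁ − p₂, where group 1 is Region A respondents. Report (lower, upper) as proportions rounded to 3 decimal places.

Each SE is √(p̂(1−p̂)/n): √(0.8090·0.1910/416) = 0.01927 and √(0.5830·0.4170/645) = 0.01941.
SE(p̂₁ − p̂₂) = √(SE₁² + SE₂²) = √(0.0003713329 + 0.0003767481) = 0.02735, since the two samples are independent.
At 95% confidence z* = 1.960; margin = 1.960 × 0.02735 = 0.05361.
The difference is 0.8090 − 0.5830 = 0.2260, so the interval is 0.2260 ± 0.05361 = (0.172, 0.280).

(0.172, 0.280)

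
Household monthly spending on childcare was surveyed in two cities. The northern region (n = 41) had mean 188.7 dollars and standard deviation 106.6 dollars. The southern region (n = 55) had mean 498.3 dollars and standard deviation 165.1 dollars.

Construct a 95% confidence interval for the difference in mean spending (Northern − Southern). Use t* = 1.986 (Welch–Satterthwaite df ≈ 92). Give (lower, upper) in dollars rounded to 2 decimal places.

SE₁ = s₁/√n₁ = 106.6/√41 = 16.6481; SE₂ = 165.1/√55 = 22.2621.
Independent samples, unequal variances: SE_diff = √(SE₁² + SE₂²) = √(277.15923361 + 495.60109641) = 27.7986.
t* = 1.986, so margin of error = 1.986 × 27.7986 = 55.2080.
Difference in means = 188.7 − 498.3 = -309.6000.
-309.6000 ± 55.2080 → (-364.81, -254.39).

(-364.81, -254.39)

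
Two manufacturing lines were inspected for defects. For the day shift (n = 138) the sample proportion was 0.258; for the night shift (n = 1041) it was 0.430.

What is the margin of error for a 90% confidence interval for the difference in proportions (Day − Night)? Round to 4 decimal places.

SE₁ = √(p̂₁(1−p̂₁)/n₁) = √(0.2580·0.7420/138) = 0.03725; SE₂ = √(0.4300·0.5700/1041) = 0.01534.
Independent samples: SE of the difference = √(SE₁² + SE₂²) = √(0.0013875625 + 0.0002353156) = 0.04028.
z* for 90% confidence is 1.645, so the margin of error is 1.645 × 0.04028 = 0.06626.

0.0663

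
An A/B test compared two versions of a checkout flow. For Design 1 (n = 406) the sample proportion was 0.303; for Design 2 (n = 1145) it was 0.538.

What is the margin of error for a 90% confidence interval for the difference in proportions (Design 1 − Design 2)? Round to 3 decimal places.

Each SE is √(p̂(1−p̂)/n): √(0.3030·0.6970/406) = 0.02281 and √(0.5380·0.4620/1145) = 0.01473.
SE(p̂₁ − p̂₂) = √(SE₁² + SE₂²) = √(0.0005202961 + 0.0002169729) = 0.02715, since the two samples are independent.
At 90% confidence z* = 1.645; margin = 1.645 × 0.02715 = 0.04466.

0.045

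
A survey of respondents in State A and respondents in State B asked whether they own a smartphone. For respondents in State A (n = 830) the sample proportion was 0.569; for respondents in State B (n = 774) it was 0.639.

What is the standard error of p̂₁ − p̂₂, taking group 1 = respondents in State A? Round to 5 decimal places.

0.02436

The two standard errors are √(0.5690×0.4310/830) = 0.01719 and √(0.6390×0.3610/774) = 0.01726.
Because the samples are independent, SE_diff = √(0.01719² + 0.01726²) = 0.02436.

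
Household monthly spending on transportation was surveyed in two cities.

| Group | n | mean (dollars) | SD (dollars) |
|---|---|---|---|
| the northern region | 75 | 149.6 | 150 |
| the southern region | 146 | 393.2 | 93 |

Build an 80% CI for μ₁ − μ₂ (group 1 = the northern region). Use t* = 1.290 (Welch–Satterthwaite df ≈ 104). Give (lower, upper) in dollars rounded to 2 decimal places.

Per-group SEs: s₁/√n₁ = 150/√75 = 17.3205, s₂/√n₂ = 93/√146 = 7.6967.
Unpooled SE of the difference: √(299.99972025 + 59.23919089) = 18.9536.
Margin of error = t* · SE = 1.290 × 18.9536 = 24.4501.
x̄₁ − x̄₂ = 149.6 − 393.2 = -243.6000.
CI: -243.6000 ± 24.4501 = (-268.05, -219.15).

(-268.05, -219.15)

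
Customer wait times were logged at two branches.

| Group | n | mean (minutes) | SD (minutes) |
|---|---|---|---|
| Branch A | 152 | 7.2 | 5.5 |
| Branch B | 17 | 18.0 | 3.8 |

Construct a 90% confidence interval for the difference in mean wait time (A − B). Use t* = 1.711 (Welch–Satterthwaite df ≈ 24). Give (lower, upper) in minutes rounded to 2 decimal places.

(-12.55, -9.05)

Standard errors of each mean: 5.5/√152 = 0.4461 and 3.8/√17 = 0.9216.
SE(x̄₁ − x̄₂) = √(0.4461² + 0.9216²) = 1.0239 for independent samples with unequal variances.
With t* = 1.711, the margin is 1.711 × 1.0239 = 1.7519.
x̄₁ − x̄₂ = 7.2 − 18.0 = -10.8000; the interval is -10.8000 ± 1.7519 = (-12.55, -9.05).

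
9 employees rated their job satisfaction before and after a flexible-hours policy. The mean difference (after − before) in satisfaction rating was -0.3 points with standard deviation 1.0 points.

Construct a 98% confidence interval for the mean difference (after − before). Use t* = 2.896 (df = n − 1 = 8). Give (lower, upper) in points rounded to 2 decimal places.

This is a matched-pairs design, so SE = s_d/√n = 1.0/√9 = 0.3333.
Margin = 2.896 × 0.3333 = 0.9652; the interval is -0.3 ± 0.9652 = (-1.27, 0.67).

(-1.27, 0.67)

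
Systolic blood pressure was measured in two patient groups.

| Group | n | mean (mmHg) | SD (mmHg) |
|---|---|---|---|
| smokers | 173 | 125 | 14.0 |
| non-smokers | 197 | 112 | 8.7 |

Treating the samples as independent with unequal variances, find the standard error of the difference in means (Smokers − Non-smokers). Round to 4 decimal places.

1.2317

Standard errors of each mean: 14.0/√173 = 1.0644 and 8.7/√197 = 0.6198.
SE(x̄₁ − x̄₂) = √(1.0644² + 0.6198²) = 1.2317 for independent samples with unequal variances.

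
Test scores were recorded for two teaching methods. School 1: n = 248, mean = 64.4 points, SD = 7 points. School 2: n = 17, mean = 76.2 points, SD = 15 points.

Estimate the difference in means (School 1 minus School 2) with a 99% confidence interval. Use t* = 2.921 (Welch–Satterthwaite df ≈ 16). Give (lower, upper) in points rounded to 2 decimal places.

(-22.51, -1.09)

Per-group SEs: s₁/√n₁ = 7/√248 = 0.4445, s₂/√n₂ = 15/√17 = 3.6380.
Unpooled SE of the difference: √(0.19758025 + 13.235044) = 3.6651.
Margin of error = t* · SE = 2.921 × 3.6651 = 10.7058.
x̄₁ − x̄₂ = 64.4 − 76.2 = -11.8000.
CI: -11.8000 ± 10.7058 = (-22.51, -1.09).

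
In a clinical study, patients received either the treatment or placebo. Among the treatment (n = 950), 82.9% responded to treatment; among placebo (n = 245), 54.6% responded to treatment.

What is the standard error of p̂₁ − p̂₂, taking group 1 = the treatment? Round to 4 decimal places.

0.0341

The two standard errors are √(0.8290×0.1710/950) = 0.01222 and √(0.5460×0.4540/245) = 0.03181.
Because the samples are independent, SE_diff = √(0.01222² + 0.03181²) = 0.03408.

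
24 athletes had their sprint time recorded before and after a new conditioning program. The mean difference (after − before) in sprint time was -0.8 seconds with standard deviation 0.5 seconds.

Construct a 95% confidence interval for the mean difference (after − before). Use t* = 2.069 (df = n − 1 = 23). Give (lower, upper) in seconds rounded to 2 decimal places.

This is a matched-pairs design, so SE = s_d/√n = 0.5/√24 = 0.1021.
Margin = 2.069 × 0.1021 = 0.2112; the interval is -0.8 ± 0.2112 = (-1.01, -0.59).

(-1.01, -0.59)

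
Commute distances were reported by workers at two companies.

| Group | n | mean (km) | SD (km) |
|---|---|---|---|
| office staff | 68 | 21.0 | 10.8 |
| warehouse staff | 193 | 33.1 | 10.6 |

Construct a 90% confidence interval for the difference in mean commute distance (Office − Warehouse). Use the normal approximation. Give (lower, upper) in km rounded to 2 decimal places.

(-14.59, -9.61)

Standard errors of each mean: 10.8/√68 = 1.3097 and 10.6/√193 = 0.7630.
SE(x̄₁ − x̄₂) = √(1.3097² + 0.7630²) = 1.5157 for independent samples with unequal variances.
With z* = 1.645, the margin is 1.645 × 1.5157 = 2.4933.
x̄₁ − x̄₂ = 21.0 − 33.1 = -12.1000; the interval is -12.1000 ± 2.4933 = (-14.59, -9.61).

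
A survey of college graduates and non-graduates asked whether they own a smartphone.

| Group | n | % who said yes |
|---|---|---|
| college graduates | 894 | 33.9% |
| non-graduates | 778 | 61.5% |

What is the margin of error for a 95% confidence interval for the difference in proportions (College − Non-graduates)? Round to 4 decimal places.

0.0462

The two standard errors are √(0.3390×0.6610/894) = 0.01583 and √(0.6150×0.3850/778) = 0.01745.
Because the samples are independent, SE_diff = √(0.01583² + 0.01745²) = 0.02356.
Using z* = 1.960 for 95%, ME = 1.960 × 0.02356 = 0.04618.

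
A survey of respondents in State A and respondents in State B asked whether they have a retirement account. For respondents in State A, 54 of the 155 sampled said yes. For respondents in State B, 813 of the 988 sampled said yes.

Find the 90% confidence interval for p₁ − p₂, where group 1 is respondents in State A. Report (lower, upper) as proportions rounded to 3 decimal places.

p̂₁ = 54/155 = 0.3484 and p̂₂ = 813/988 = 0.8229.
SE₁ = √(p̂₁(1−p̂₁)/n₁) = √(0.3484·0.6516/155) = 0.03827; SE₂ = √(0.8229·0.1771/988) = 0.01215.
Independent samples: SE of the difference = √(SE₁² + SE₂²) = √(0.0014645929 + 0.0001476225) = 0.04015.
z* for 90% confidence is 1.645, so the margin of error is 1.645 × 0.04015 = 0.06605.
Point estimate p̂₁ − p̂₂ = 0.3484 − 0.8229 = -0.4745.
-0.4745 ± 0.06605 → (-0.541, -0.408).

(-0.541, -0.408)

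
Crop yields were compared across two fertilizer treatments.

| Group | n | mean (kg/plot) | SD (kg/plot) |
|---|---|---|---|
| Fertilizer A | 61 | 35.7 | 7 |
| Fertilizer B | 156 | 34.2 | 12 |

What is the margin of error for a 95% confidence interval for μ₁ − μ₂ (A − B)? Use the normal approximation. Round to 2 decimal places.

Per-group SEs: s₁/√n₁ = 7/√61 = 0.8963, s₂/√n₂ = 12/√156 = 0.9608.
Unpooled SE of the difference: √(0.80335369 + 0.92313664) = 1.3140.
Margin of error = z* · SE = 1.960 × 1.3140 = 2.5754.

2.58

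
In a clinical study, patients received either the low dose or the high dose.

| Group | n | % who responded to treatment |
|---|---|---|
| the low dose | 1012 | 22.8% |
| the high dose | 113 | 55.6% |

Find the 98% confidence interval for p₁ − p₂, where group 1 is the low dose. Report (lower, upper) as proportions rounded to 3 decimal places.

(-0.441, -0.215)

Each SE is √(p̂(1−p̂)/n): √(0.2280·0.7720/1012) = 0.01319 and √(0.5560·0.4440/113) = 0.04674.
SE(p̂₁ − p̂₂) = √(SE₁² + SE₂²) = √(0.0001739761 + 0.0021846276) = 0.04857, since the two samples are independent.
At 98% confidence z* = 2.326; margin = 2.326 × 0.04857 = 0.11297.
The difference is 0.2280 − 0.5560 = -0.3280, so the interval is -0.3280 ± 0.11297 = (-0.441, -0.215).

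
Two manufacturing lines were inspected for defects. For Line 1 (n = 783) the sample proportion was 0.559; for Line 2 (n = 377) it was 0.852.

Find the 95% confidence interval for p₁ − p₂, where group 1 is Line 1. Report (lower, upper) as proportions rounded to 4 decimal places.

(-0.3429, -0.2431)

Each SE is √(p̂(1−p̂)/n): √(0.5590·0.4410/783) = 0.01774 and √(0.8520·0.1480/377) = 0.01829.
SE(p̂₁ − p̂₂) = √(SE₁² + SE₂²) = √(0.0003147076 + 0.0003345241) = 0.02548, since the two samples are independent.
At 95% confidence z* = 1.960; margin = 1.960 × 0.02548 = 0.04994.
The difference is 0.5590 − 0.8520 = -0.2930, so the interval is -0.2930 ± 0.04994 = (-0.3429, -0.2431).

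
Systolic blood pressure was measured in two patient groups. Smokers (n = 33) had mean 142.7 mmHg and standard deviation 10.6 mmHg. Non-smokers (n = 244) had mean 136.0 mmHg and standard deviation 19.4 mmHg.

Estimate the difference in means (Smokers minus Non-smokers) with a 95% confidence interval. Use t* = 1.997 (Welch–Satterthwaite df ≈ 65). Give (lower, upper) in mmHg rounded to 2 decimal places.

(2.26, 11.14)

SE₁ = s₁/√n₁ = 10.6/√33 = 1.8452; SE₂ = 19.4/√244 = 1.2420.
Independent samples, unequal variances: SE_diff = √(SE₁² + SE₂²) = √(3.40476304 + 1.542564) = 2.2243.
t* = 1.997, so margin of error = 1.997 × 2.2243 = 4.4419.
Difference in means = 142.7 − 136.0 = 6.7000.
6.7000 ± 4.4419 → (2.26, 11.14).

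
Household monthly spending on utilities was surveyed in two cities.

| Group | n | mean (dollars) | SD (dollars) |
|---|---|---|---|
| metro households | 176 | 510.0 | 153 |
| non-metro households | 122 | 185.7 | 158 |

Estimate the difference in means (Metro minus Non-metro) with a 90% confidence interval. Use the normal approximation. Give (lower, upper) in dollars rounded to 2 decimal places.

Standard errors of each mean: 153/√176 = 11.5328 and 158/√122 = 14.3046.
SE(x̄₁ − x̄₂) = √(11.5328² + 14.3046²) = 18.3746 for independent samples with unequal variances.
With z* = 1.645, the margin is 1.645 × 18.3746 = 30.2262.
x̄₁ − x̄₂ = 510.0 − 185.7 = 324.3000; the interval is 324.3000 ± 30.2262 = (294.07, 354.53).

(294.07, 354.53)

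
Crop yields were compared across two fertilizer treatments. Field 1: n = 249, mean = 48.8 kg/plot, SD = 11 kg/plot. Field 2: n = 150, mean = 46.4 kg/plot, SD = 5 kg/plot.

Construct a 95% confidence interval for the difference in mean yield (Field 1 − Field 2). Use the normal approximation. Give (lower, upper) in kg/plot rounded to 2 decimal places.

SE₁ = s₁/√n₁ = 11/√249 = 0.6971; SE₂ = 5/√150 = 0.4082.
Independent samples, unequal variances: SE_diff = √(SE₁² + SE₂²) = √(0.48594841 + 0.16662724) = 0.8078.
z* = 1.960, so margin of error = 1.960 × 0.8078 = 1.5833.
Difference in means = 48.8 − 46.4 = 2.4000.
2.4000 ± 1.5833 → (0.82, 3.98).

(0.82, 3.98)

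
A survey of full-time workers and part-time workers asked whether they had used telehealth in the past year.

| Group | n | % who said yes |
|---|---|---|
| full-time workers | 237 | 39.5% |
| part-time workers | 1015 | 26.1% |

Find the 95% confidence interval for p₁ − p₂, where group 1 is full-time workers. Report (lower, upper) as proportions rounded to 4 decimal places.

The two standard errors are √(0.3950×0.6050/237) = 0.03175 and √(0.2610×0.7390/1015) = 0.01379.
Because the samples are independent, SE_diff = √(0.03175² + 0.01379²) = 0.03462.
Using z* = 1.960 for 95%, ME = 1.960 × 0.03462 = 0.06786.
p̂₁ − p̂₂ = 0.1340; interval 0.1340 ± 0.06786 gives (0.0661, 0.2019).

(0.0661, 0.2019)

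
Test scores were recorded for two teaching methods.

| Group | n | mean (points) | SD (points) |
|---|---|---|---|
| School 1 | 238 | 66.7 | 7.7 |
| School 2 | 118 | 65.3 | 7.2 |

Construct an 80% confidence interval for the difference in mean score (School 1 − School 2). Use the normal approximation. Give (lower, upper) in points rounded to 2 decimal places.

Per-group SEs: s₁/√n₁ = 7.7/√238 = 0.4991, s₂/√n₂ = 7.2/√118 = 0.6628.
Unpooled SE of the difference: √(0.24910081 + 0.43930384) = 0.8297.
Margin of error = z* · SE = 1.282 × 0.8297 = 1.0637.
x̄₁ − x̄₂ = 66.7 − 65.3 = 1.4000.
CI: 1.4000 ± 1.0637 = (0.34, 2.46).

(0.34, 2.46)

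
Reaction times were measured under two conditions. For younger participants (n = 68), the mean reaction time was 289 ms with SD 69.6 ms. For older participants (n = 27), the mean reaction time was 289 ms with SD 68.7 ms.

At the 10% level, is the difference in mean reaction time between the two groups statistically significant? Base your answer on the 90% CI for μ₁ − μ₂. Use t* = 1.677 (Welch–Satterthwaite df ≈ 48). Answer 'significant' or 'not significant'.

Per-group SEs: s₁/√n₁ = 69.6/√68 = 8.4402, s₂/√n₂ = 68.7/√27 = 13.2213.
Unpooled SE of the difference: √(71.23697604 + 174.80277369) = 15.6857.
Margin of error = t* · SE = 1.677 × 15.6857 = 26.3049.
x̄₁ − x̄₂ = 289 − 289 = 0.0000.
CI: 0.0000 ± 26.3049 = (-26.3049, 26.3049).
The interval (-26.3049, 26.3049) contains 0, so the difference is not significant.

not significant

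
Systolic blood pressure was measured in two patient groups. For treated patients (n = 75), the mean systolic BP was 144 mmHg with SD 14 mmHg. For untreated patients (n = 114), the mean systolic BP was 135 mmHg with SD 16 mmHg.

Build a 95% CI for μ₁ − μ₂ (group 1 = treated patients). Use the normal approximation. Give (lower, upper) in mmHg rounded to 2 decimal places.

SE₁ = s₁/√n₁ = 14/√75 = 1.6166; SE₂ = 16/√114 = 1.4985.
Independent samples, unequal variances: SE_diff = √(SE₁² + SE₂²) = √(2.61339556 + 2.24550225) = 2.2043.
z* = 1.960, so margin of error = 1.960 × 2.2043 = 4.3204.
Difference in means = 144 − 135 = 9.0000.
9.0000 ± 4.3204 → (4.68, 13.32).

(4.68, 13.32)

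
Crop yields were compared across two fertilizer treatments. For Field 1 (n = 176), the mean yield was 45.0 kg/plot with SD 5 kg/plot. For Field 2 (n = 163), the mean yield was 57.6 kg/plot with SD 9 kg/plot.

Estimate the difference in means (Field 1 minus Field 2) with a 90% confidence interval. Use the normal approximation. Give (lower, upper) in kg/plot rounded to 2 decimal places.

(-13.91, -11.29)

SE₁ = s₁/√n₁ = 5/√176 = 0.3769; SE₂ = 9/√163 = 0.7049.
Independent samples, unequal variances: SE_diff = √(SE₁² + SE₂²) = √(0.14205361 + 0.49688401) = 0.7993.
z* = 1.645, so margin of error = 1.645 × 0.7993 = 1.3148.
Difference in means = 45.0 − 57.6 = -12.6000.
-12.6000 ± 1.3148 → (-13.91, -11.29).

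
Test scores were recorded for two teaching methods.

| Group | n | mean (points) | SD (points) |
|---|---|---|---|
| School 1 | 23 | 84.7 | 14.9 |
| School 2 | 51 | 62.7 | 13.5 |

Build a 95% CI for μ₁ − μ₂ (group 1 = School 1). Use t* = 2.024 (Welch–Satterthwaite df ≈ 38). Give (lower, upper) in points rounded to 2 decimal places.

Standard errors of each mean: 14.9/√23 = 3.1069 and 13.5/√51 = 1.8904.
SE(x̄₁ − x̄₂) = √(3.1069² + 1.8904²) = 3.6368 for independent samples with unequal variances.
With t* = 2.024, the margin is 2.024 × 3.6368 = 7.3609.
x̄₁ − x̄₂ = 84.7 − 62.7 = 22.0000; the interval is 22.0000 ± 7.3609 = (14.64, 29.36).

(14.64, 29.36)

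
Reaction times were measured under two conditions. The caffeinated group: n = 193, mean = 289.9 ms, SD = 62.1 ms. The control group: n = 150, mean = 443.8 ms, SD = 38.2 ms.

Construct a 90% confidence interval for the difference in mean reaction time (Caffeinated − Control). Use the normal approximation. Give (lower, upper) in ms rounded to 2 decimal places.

Per-group SEs: s₁/√n₁ = 62.1/√193 = 4.4701, s₂/√n₂ = 38.2/√150 = 3.1190.
Unpooled SE of the difference: √(19.98179401 + 9.728161) = 5.4507.
Margin of error = z* · SE = 1.645 × 5.4507 = 8.9664.
x̄₁ − x̄₂ = 289.9 − 443.8 = -153.9000.
CI: -153.9000 ± 8.9664 = (-162.87, -144.93).

(-162.87, -144.93)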